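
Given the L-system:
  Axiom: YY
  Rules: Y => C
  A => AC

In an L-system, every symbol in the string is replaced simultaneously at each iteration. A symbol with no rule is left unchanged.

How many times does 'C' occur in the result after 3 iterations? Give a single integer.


Answer: 2

Derivation:
Step 0: YY  (0 'C')
Step 1: CC  (2 'C')
Step 2: CC  (2 'C')
Step 3: CC  (2 'C')


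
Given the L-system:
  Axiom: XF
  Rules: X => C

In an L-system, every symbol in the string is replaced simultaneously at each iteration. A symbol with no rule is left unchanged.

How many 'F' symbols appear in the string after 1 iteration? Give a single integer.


Answer: 1

Derivation:
Step 0: XF  (1 'F')
Step 1: CF  (1 'F')


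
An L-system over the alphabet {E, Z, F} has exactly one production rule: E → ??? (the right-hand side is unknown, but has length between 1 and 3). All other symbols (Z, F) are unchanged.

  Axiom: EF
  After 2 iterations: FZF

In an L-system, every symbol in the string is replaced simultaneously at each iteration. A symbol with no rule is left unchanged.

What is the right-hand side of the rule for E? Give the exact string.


Trying E → FZ:
  Step 0: EF
  Step 1: FZF
  Step 2: FZF
Matches the given result.

Answer: FZ


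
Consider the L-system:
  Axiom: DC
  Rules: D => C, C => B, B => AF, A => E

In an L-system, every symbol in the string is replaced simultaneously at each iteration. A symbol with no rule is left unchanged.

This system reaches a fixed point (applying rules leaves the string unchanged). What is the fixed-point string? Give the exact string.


Step 0: DC
Step 1: CB
Step 2: BAF
Step 3: AFEF
Step 4: EFEF
Step 5: EFEF  (unchanged — fixed point at step 4)

Answer: EFEF


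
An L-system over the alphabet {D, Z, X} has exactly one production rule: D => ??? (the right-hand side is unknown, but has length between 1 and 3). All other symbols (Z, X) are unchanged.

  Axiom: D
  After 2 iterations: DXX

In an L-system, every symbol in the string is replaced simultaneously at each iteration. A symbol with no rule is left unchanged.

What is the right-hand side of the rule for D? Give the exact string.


Answer: DX

Derivation:
Trying D => DX:
  Step 0: D
  Step 1: DX
  Step 2: DXX
Matches the given result.


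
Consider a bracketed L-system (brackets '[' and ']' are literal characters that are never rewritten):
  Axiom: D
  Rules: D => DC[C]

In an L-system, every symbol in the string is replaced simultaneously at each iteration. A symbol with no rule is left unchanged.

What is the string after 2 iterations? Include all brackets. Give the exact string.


Answer: DC[C]C[C]

Derivation:
Step 0: D
Step 1: DC[C]
Step 2: DC[C]C[C]


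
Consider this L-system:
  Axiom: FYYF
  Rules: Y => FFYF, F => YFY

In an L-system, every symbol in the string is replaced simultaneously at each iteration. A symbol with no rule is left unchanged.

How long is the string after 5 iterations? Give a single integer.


Answer: 1974

Derivation:
Step 0: length = 4
Step 1: length = 14
Step 2: length = 48
Step 3: length = 166
Step 4: length = 572
Step 5: length = 1974


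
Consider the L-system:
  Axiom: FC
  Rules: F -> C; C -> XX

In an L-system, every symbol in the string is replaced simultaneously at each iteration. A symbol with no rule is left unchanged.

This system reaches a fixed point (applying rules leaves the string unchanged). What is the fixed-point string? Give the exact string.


Step 0: FC
Step 1: CXX
Step 2: XXXX
Step 3: XXXX  (unchanged — fixed point at step 2)

Answer: XXXX


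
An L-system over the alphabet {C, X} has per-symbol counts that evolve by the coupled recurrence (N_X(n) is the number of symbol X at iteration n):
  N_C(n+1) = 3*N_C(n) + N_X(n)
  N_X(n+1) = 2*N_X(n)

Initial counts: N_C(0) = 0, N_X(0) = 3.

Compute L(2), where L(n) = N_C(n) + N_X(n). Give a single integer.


Answer: 27

Derivation:
Step 0: N_C=0, N_X=3, L=3
Step 1: N_C=3, N_X=6, L=9
Step 2: N_C=15, N_X=12, L=27


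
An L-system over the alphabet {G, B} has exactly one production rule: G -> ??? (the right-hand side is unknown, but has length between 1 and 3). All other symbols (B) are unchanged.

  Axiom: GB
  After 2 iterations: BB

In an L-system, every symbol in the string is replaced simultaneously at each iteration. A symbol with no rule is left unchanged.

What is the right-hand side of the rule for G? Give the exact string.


Answer: B

Derivation:
Trying G -> B:
  Step 0: GB
  Step 1: BB
  Step 2: BB
Matches the given result.


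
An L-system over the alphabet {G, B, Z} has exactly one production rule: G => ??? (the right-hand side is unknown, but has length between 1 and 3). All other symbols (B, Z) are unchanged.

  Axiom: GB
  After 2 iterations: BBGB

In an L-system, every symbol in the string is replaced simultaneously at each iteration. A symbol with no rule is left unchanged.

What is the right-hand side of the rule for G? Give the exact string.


Trying G => BG:
  Step 0: GB
  Step 1: BGB
  Step 2: BBGB
Matches the given result.

Answer: BG


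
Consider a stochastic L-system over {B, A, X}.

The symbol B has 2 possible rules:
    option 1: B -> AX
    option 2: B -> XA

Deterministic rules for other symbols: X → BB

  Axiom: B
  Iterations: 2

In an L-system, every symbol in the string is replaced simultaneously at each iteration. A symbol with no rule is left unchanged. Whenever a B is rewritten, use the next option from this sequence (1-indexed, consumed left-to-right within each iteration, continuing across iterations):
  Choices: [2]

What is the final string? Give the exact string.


Answer: BBA

Derivation:
Step 0: B
Step 1: XA  (used choices [2])
Step 2: BBA  (used choices [])


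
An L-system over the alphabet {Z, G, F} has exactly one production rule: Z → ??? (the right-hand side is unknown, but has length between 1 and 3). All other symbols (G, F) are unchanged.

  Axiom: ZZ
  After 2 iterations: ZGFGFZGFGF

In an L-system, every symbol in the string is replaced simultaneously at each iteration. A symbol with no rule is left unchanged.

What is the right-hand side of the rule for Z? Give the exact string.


Trying Z → ZGF:
  Step 0: ZZ
  Step 1: ZGFZGF
  Step 2: ZGFGFZGFGF
Matches the given result.

Answer: ZGF


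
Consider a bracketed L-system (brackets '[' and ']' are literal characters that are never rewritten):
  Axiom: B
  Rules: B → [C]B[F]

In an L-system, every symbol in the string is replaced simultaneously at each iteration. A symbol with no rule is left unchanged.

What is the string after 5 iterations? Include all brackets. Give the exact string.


Step 0: B
Step 1: [C]B[F]
Step 2: [C][C]B[F][F]
Step 3: [C][C][C]B[F][F][F]
Step 4: [C][C][C][C]B[F][F][F][F]
Step 5: [C][C][C][C][C]B[F][F][F][F][F]

Answer: [C][C][C][C][C]B[F][F][F][F][F]


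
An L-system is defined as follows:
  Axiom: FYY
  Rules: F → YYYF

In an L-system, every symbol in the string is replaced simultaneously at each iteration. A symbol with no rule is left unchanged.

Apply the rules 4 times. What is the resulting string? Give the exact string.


Step 0: FYY
Step 1: YYYFYY
Step 2: YYYYYYFYY
Step 3: YYYYYYYYYFYY
Step 4: YYYYYYYYYYYYFYY

Answer: YYYYYYYYYYYYFYY


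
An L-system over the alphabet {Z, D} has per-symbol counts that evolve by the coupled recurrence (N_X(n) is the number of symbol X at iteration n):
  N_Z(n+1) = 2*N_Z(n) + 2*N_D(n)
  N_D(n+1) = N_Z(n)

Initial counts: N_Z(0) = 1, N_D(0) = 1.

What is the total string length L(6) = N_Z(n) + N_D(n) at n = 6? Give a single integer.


Answer: 776

Derivation:
Step 0: N_Z=1, N_D=1, L=2
Step 1: N_Z=4, N_D=1, L=5
Step 2: N_Z=10, N_D=4, L=14
Step 3: N_Z=28, N_D=10, L=38
Step 4: N_Z=76, N_D=28, L=104
Step 5: N_Z=208, N_D=76, L=284
Step 6: N_Z=568, N_D=208, L=776


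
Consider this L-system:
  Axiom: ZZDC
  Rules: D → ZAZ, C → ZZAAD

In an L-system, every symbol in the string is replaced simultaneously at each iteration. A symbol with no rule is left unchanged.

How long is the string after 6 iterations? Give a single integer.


Answer: 12

Derivation:
Step 0: length = 4
Step 1: length = 10
Step 2: length = 12
Step 3: length = 12
Step 4: length = 12
Step 5: length = 12
Step 6: length = 12


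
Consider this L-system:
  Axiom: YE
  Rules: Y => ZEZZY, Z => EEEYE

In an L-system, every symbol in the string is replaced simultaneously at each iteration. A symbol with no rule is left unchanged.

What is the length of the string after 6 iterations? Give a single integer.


Answer: 674

Derivation:
Step 0: length = 2
Step 1: length = 6
Step 2: length = 22
Step 3: length = 50
Step 4: length = 126
Step 5: length = 286
Step 6: length = 674


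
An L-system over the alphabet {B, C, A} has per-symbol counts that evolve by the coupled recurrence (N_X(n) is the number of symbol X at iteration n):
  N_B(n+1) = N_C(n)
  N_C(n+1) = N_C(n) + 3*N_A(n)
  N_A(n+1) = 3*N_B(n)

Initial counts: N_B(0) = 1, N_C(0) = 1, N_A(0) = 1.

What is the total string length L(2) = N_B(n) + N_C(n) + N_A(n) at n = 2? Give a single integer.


Answer: 20

Derivation:
Step 0: N_B=1, N_C=1, N_A=1, L=3
Step 1: N_B=1, N_C=4, N_A=3, L=8
Step 2: N_B=4, N_C=13, N_A=3, L=20


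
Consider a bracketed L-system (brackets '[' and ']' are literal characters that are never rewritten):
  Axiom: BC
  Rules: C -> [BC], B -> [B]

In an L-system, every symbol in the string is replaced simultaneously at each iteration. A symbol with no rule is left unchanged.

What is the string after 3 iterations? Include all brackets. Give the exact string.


Answer: [[[B]]][[[B]][[B][BC]]]

Derivation:
Step 0: BC
Step 1: [B][BC]
Step 2: [[B]][[B][BC]]
Step 3: [[[B]]][[[B]][[B][BC]]]


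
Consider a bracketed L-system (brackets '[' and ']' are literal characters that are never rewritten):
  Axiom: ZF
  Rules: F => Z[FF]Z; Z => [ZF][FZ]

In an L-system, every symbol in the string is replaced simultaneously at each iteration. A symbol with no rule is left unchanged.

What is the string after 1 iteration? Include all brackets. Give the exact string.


Step 0: ZF
Step 1: [ZF][FZ]Z[FF]Z

Answer: [ZF][FZ]Z[FF]Z


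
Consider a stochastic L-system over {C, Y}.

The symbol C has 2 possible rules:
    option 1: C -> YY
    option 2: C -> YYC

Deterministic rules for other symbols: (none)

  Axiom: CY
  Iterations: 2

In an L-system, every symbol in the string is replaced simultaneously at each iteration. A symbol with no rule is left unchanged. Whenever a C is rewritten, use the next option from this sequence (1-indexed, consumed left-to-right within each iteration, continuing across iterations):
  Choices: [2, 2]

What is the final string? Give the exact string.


Answer: YYYYCY

Derivation:
Step 0: CY
Step 1: YYCY  (used choices [2])
Step 2: YYYYCY  (used choices [2])


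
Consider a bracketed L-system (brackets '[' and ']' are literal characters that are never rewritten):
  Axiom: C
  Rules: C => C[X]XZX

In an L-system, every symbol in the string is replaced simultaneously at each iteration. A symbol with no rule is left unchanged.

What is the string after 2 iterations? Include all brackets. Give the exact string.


Answer: C[X]XZX[X]XZX

Derivation:
Step 0: C
Step 1: C[X]XZX
Step 2: C[X]XZX[X]XZX


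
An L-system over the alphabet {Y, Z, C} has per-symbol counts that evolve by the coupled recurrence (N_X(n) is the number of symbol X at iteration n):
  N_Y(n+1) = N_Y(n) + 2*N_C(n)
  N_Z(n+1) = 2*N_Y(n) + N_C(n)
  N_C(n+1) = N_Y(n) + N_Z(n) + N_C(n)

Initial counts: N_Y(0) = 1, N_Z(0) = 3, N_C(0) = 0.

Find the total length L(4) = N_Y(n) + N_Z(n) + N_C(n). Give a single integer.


Step 0: N_Y=1, N_Z=3, N_C=0, L=4
Step 1: N_Y=1, N_Z=2, N_C=4, L=7
Step 2: N_Y=9, N_Z=6, N_C=7, L=22
Step 3: N_Y=23, N_Z=25, N_C=22, L=70
Step 4: N_Y=67, N_Z=68, N_C=70, L=205

Answer: 205


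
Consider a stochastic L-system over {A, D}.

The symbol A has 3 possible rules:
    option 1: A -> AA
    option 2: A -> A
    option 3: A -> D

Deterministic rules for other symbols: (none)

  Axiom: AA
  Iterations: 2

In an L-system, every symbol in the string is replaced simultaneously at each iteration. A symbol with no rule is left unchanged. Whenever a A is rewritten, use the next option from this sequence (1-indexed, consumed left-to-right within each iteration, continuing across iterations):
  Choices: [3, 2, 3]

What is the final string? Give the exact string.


Answer: DD

Derivation:
Step 0: AA
Step 1: DA  (used choices [3, 2])
Step 2: DD  (used choices [3])


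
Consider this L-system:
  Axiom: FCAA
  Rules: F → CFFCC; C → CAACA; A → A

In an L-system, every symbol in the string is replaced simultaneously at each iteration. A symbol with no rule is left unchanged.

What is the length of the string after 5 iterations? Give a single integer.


Answer: 840

Derivation:
Step 0: length = 4
Step 1: length = 12
Step 2: length = 40
Step 3: length = 120
Step 4: length = 328
Step 5: length = 840


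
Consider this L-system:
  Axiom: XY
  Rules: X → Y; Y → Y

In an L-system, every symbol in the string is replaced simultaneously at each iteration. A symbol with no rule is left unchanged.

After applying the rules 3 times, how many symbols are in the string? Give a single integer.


Answer: 2

Derivation:
Step 0: length = 2
Step 1: length = 2
Step 2: length = 2
Step 3: length = 2


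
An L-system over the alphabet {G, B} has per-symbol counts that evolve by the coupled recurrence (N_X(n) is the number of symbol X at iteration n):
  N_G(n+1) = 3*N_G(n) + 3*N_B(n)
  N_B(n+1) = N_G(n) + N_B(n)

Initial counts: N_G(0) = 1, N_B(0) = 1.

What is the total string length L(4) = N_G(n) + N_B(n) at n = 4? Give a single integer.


Step 0: N_G=1, N_B=1, L=2
Step 1: N_G=6, N_B=2, L=8
Step 2: N_G=24, N_B=8, L=32
Step 3: N_G=96, N_B=32, L=128
Step 4: N_G=384, N_B=128, L=512

Answer: 512


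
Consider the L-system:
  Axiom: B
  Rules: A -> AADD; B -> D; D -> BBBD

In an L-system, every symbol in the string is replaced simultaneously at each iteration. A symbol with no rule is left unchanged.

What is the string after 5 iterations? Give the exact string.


Step 0: B
Step 1: D
Step 2: BBBD
Step 3: DDDBBBD
Step 4: BBBDBBBDBBBDDDDBBBD
Step 5: DDDBBBDDDDBBBDDDDBBBDBBBDBBBDBBBDDDDBBBD

Answer: DDDBBBDDDDBBBDDDDBBBDBBBDBBBDBBBDDDDBBBD


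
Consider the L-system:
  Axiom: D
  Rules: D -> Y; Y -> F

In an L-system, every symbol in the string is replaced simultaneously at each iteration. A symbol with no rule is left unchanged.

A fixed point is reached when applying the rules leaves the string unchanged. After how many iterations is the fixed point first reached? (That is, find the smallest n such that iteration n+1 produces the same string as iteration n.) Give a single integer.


Answer: 2

Derivation:
Step 0: D
Step 1: Y
Step 2: F
Step 3: F  (unchanged — fixed point at step 2)


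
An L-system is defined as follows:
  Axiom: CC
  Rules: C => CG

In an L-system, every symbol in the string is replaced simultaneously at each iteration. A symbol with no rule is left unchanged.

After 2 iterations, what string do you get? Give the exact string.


Step 0: CC
Step 1: CGCG
Step 2: CGGCGG

Answer: CGGCGG


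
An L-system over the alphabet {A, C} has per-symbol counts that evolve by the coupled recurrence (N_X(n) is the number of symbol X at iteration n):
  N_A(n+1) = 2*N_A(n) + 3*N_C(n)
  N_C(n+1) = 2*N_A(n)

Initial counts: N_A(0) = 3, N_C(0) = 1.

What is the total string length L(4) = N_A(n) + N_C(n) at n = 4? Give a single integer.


Answer: 720

Derivation:
Step 0: N_A=3, N_C=1, L=4
Step 1: N_A=9, N_C=6, L=15
Step 2: N_A=36, N_C=18, L=54
Step 3: N_A=126, N_C=72, L=198
Step 4: N_A=468, N_C=252, L=720


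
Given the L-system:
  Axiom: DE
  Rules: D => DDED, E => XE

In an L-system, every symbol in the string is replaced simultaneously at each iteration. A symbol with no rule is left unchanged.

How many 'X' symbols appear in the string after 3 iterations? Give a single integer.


Answer: 8

Derivation:
Step 0: DE  (0 'X')
Step 1: DDEDXE  (1 'X')
Step 2: DDEDDDEDXEDDEDXXE  (3 'X')
Step 3: DDEDDDEDXEDDEDDDEDDDEDXEDDEDXXEDDEDDDEDXEDDEDXXXE  (8 'X')


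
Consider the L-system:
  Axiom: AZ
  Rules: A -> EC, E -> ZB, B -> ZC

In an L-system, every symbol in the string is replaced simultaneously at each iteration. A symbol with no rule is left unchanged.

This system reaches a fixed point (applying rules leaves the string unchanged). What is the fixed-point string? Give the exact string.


Step 0: AZ
Step 1: ECZ
Step 2: ZBCZ
Step 3: ZZCCZ
Step 4: ZZCCZ  (unchanged — fixed point at step 3)

Answer: ZZCCZ


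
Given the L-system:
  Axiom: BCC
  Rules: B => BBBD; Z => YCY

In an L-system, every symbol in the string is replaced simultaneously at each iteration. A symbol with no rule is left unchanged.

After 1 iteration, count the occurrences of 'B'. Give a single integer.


Step 0: BCC  (1 'B')
Step 1: BBBDCC  (3 'B')

Answer: 3


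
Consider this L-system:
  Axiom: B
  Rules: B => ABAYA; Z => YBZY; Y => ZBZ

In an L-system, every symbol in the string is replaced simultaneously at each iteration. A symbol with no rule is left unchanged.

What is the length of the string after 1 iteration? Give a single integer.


Step 0: length = 1
Step 1: length = 5

Answer: 5


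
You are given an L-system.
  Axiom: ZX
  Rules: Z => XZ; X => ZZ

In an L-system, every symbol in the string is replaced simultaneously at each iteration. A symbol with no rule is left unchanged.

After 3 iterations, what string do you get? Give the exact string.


Answer: XZXZZZXZZZXZZZXZ

Derivation:
Step 0: ZX
Step 1: XZZZ
Step 2: ZZXZXZXZ
Step 3: XZXZZZXZZZXZZZXZ


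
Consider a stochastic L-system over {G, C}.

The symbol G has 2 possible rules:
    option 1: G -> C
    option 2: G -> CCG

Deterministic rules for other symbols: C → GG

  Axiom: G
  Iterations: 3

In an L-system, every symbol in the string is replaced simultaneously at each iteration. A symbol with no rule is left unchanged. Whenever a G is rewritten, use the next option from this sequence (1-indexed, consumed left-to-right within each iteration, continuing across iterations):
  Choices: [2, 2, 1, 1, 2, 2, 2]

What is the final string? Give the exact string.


Answer: CCCCGCCGGGGGCCG

Derivation:
Step 0: G
Step 1: CCG  (used choices [2])
Step 2: GGGGCCG  (used choices [2])
Step 3: CCCCGCCGGGGGCCG  (used choices [1, 1, 2, 2, 2])


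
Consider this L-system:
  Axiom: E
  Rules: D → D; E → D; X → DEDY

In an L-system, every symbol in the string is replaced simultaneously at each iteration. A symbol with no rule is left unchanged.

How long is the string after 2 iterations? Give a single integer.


Step 0: length = 1
Step 1: length = 1
Step 2: length = 1

Answer: 1


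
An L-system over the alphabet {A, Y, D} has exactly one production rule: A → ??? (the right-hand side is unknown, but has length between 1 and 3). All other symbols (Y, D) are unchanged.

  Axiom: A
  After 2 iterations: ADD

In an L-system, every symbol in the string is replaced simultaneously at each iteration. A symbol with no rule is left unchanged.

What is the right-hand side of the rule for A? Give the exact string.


Trying A → AD:
  Step 0: A
  Step 1: AD
  Step 2: ADD
Matches the given result.

Answer: AD


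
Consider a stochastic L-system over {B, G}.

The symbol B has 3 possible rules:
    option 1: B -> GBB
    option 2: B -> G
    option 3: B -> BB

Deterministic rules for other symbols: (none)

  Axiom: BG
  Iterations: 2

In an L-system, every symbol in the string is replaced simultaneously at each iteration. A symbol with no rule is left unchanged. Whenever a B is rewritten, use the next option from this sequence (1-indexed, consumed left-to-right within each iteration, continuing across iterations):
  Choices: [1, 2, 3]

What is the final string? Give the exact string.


Step 0: BG
Step 1: GBBG  (used choices [1])
Step 2: GGBBG  (used choices [2, 3])

Answer: GGBBG


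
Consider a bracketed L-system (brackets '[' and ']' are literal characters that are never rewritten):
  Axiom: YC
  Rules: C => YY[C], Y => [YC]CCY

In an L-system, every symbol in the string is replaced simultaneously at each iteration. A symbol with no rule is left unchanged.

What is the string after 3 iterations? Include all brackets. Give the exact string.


Step 0: YC
Step 1: [YC]CCYYY[C]
Step 2: [[YC]CCYYY[C]]YY[C]YY[C][YC]CCY[YC]CCY[YC]CCY[YY[C]]
Step 3: [[[YC]CCYYY[C]]YY[C]YY[C][YC]CCY[YC]CCY[YC]CCY[YY[C]]][YC]CCY[YC]CCY[YY[C]][YC]CCY[YC]CCY[YY[C]][[YC]CCYYY[C]]YY[C]YY[C][YC]CCY[[YC]CCYYY[C]]YY[C]YY[C][YC]CCY[[YC]CCYYY[C]]YY[C]YY[C][YC]CCY[[YC]CCY[YC]CCY[YY[C]]]

Answer: [[[YC]CCYYY[C]]YY[C]YY[C][YC]CCY[YC]CCY[YC]CCY[YY[C]]][YC]CCY[YC]CCY[YY[C]][YC]CCY[YC]CCY[YY[C]][[YC]CCYYY[C]]YY[C]YY[C][YC]CCY[[YC]CCYYY[C]]YY[C]YY[C][YC]CCY[[YC]CCYYY[C]]YY[C]YY[C][YC]CCY[[YC]CCY[YC]CCY[YY[C]]]


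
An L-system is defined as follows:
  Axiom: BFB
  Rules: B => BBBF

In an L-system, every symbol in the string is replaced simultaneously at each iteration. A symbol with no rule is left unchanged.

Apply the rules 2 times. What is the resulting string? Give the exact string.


Answer: BBBFBBBFBBBFFFBBBFBBBFBBBFF

Derivation:
Step 0: BFB
Step 1: BBBFFBBBF
Step 2: BBBFBBBFBBBFFFBBBFBBBFBBBFF


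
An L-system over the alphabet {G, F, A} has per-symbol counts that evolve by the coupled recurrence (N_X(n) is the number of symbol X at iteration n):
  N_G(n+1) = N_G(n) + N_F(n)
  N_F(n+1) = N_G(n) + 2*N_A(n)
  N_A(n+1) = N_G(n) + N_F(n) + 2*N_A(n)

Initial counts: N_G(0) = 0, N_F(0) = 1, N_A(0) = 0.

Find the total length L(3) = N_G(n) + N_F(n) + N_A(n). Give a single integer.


Answer: 21

Derivation:
Step 0: N_G=0, N_F=1, N_A=0, L=1
Step 1: N_G=1, N_F=0, N_A=1, L=2
Step 2: N_G=1, N_F=3, N_A=3, L=7
Step 3: N_G=4, N_F=7, N_A=10, L=21


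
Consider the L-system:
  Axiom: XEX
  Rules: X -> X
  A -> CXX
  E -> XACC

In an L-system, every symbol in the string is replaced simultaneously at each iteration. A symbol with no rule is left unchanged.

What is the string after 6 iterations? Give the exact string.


Step 0: XEX
Step 1: XXACCX
Step 2: XXCXXCCX
Step 3: XXCXXCCX
Step 4: XXCXXCCX
Step 5: XXCXXCCX
Step 6: XXCXXCCX

Answer: XXCXXCCX


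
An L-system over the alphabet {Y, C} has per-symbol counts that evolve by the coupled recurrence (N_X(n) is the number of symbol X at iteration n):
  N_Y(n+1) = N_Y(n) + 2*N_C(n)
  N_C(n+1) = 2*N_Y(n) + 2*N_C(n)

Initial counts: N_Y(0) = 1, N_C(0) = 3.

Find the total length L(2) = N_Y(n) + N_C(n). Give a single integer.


Answer: 53

Derivation:
Step 0: N_Y=1, N_C=3, L=4
Step 1: N_Y=7, N_C=8, L=15
Step 2: N_Y=23, N_C=30, L=53


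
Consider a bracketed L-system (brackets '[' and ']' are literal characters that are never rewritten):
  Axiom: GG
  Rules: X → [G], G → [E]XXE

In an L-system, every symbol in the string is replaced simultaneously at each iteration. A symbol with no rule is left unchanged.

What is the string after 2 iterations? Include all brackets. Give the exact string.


Step 0: GG
Step 1: [E]XXE[E]XXE
Step 2: [E][G][G]E[E][G][G]E

Answer: [E][G][G]E[E][G][G]E


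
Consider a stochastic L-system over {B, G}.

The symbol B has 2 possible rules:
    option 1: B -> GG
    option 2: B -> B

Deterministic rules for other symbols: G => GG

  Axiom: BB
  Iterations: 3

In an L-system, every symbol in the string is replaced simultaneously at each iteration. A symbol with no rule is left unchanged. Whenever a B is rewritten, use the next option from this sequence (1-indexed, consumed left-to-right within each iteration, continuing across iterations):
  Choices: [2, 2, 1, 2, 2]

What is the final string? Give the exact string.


Answer: GGGGB

Derivation:
Step 0: BB
Step 1: BB  (used choices [2, 2])
Step 2: GGB  (used choices [1, 2])
Step 3: GGGGB  (used choices [2])


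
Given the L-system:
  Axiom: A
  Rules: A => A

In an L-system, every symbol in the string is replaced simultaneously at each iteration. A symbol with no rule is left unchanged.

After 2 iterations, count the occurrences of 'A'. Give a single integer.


Step 0: A  (1 'A')
Step 1: A  (1 'A')
Step 2: A  (1 'A')

Answer: 1


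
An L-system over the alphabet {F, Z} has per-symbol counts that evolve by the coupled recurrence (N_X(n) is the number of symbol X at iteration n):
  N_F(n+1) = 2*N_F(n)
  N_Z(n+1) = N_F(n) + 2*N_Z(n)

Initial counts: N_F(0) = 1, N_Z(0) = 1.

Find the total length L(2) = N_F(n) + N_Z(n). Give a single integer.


Step 0: N_F=1, N_Z=1, L=2
Step 1: N_F=2, N_Z=3, L=5
Step 2: N_F=4, N_Z=8, L=12

Answer: 12


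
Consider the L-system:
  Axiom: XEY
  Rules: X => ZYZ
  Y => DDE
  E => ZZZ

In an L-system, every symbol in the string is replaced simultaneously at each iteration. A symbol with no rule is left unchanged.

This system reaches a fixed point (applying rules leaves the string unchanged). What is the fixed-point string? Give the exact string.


Step 0: XEY
Step 1: ZYZZZZDDE
Step 2: ZDDEZZZZDDZZZ
Step 3: ZDDZZZZZZZDDZZZ
Step 4: ZDDZZZZZZZDDZZZ  (unchanged — fixed point at step 3)

Answer: ZDDZZZZZZZDDZZZ


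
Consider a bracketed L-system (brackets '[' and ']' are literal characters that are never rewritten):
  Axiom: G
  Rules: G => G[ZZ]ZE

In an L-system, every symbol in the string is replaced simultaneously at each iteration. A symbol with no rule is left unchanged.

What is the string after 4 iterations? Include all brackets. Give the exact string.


Answer: G[ZZ]ZE[ZZ]ZE[ZZ]ZE[ZZ]ZE

Derivation:
Step 0: G
Step 1: G[ZZ]ZE
Step 2: G[ZZ]ZE[ZZ]ZE
Step 3: G[ZZ]ZE[ZZ]ZE[ZZ]ZE
Step 4: G[ZZ]ZE[ZZ]ZE[ZZ]ZE[ZZ]ZE


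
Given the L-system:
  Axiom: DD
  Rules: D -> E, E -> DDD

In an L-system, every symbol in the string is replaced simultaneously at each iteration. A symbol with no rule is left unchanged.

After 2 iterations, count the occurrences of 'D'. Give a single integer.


Answer: 6

Derivation:
Step 0: DD  (2 'D')
Step 1: EE  (0 'D')
Step 2: DDDDDD  (6 'D')


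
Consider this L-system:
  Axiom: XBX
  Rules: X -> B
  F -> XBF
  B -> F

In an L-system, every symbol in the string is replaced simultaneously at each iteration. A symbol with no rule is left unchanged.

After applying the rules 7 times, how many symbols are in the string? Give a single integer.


Step 0: length = 3
Step 1: length = 3
Step 2: length = 5
Step 3: length = 11
Step 4: length = 19
Step 5: length = 35
Step 6: length = 65
Step 7: length = 119

Answer: 119


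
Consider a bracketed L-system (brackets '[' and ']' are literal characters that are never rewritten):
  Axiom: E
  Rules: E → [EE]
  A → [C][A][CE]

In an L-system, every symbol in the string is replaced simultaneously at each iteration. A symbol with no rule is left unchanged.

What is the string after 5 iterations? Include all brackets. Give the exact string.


Answer: [[[[[EE][EE]][[EE][EE]]][[[EE][EE]][[EE][EE]]]][[[[EE][EE]][[EE][EE]]][[[EE][EE]][[EE][EE]]]]]

Derivation:
Step 0: E
Step 1: [EE]
Step 2: [[EE][EE]]
Step 3: [[[EE][EE]][[EE][EE]]]
Step 4: [[[[EE][EE]][[EE][EE]]][[[EE][EE]][[EE][EE]]]]
Step 5: [[[[[EE][EE]][[EE][EE]]][[[EE][EE]][[EE][EE]]]][[[[EE][EE]][[EE][EE]]][[[EE][EE]][[EE][EE]]]]]


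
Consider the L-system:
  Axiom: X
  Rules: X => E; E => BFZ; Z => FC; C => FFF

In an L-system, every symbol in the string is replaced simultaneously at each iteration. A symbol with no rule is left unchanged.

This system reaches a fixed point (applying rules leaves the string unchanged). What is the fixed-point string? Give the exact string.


Step 0: X
Step 1: E
Step 2: BFZ
Step 3: BFFC
Step 4: BFFFFF
Step 5: BFFFFF  (unchanged — fixed point at step 4)

Answer: BFFFFF


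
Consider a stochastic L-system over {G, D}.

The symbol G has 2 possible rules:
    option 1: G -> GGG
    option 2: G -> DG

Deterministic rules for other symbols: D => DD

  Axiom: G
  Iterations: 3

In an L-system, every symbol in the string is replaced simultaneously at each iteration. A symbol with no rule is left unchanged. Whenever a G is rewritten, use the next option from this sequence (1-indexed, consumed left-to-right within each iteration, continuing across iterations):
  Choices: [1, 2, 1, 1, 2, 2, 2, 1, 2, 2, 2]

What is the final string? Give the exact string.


Answer: DDDGDGDGGGGDGDGDG

Derivation:
Step 0: G
Step 1: GGG  (used choices [1])
Step 2: DGGGGGGG  (used choices [2, 1, 1])
Step 3: DDDGDGDGGGGDGDGDG  (used choices [2, 2, 2, 1, 2, 2, 2])


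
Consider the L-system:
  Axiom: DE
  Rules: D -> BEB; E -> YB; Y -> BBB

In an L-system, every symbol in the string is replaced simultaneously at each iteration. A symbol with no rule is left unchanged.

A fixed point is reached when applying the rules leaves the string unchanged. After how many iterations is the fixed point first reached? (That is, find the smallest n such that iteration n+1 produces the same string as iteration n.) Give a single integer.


Step 0: DE
Step 1: BEBYB
Step 2: BYBBBBBB
Step 3: BBBBBBBBBB
Step 4: BBBBBBBBBB  (unchanged — fixed point at step 3)

Answer: 3


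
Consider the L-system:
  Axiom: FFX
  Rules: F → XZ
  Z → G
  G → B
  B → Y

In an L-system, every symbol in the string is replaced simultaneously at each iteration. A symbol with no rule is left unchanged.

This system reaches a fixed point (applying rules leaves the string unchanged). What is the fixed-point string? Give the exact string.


Step 0: FFX
Step 1: XZXZX
Step 2: XGXGX
Step 3: XBXBX
Step 4: XYXYX
Step 5: XYXYX  (unchanged — fixed point at step 4)

Answer: XYXYX


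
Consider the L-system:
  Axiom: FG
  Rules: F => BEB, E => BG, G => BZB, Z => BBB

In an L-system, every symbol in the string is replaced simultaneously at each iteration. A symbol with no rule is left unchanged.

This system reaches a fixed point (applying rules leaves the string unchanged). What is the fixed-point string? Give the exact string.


Step 0: FG
Step 1: BEBBZB
Step 2: BBGBBBBBB
Step 3: BBBZBBBBBBB
Step 4: BBBBBBBBBBBBB
Step 5: BBBBBBBBBBBBB  (unchanged — fixed point at step 4)

Answer: BBBBBBBBBBBBB


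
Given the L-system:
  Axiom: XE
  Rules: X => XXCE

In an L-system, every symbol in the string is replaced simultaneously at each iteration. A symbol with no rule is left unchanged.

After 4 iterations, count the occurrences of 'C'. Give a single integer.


Step 0: XE  (0 'C')
Step 1: XXCEE  (1 'C')
Step 2: XXCEXXCECEE  (3 'C')
Step 3: XXCEXXCECEXXCEXXCECECEE  (7 'C')
Step 4: XXCEXXCECEXXCEXXCECECEXXCEXXCECEXXCEXXCECECECEE  (15 'C')

Answer: 15


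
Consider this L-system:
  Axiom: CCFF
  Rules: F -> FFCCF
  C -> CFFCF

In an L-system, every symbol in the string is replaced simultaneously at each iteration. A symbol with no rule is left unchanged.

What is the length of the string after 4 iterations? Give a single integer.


Step 0: length = 4
Step 1: length = 20
Step 2: length = 100
Step 3: length = 500
Step 4: length = 2500

Answer: 2500


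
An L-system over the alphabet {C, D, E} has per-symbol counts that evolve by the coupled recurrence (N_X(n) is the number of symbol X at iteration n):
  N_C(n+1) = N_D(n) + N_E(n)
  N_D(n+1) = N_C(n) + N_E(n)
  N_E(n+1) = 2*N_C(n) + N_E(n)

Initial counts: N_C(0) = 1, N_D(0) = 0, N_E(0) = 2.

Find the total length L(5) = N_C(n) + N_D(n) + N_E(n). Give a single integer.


Step 0: N_C=1, N_D=0, N_E=2, L=3
Step 1: N_C=2, N_D=3, N_E=4, L=9
Step 2: N_C=7, N_D=6, N_E=8, L=21
Step 3: N_C=14, N_D=15, N_E=22, L=51
Step 4: N_C=37, N_D=36, N_E=50, L=123
Step 5: N_C=86, N_D=87, N_E=124, L=297

Answer: 297


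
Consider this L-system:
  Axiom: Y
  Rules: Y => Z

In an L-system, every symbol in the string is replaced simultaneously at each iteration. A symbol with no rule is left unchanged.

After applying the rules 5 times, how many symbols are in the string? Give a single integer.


Answer: 1

Derivation:
Step 0: length = 1
Step 1: length = 1
Step 2: length = 1
Step 3: length = 1
Step 4: length = 1
Step 5: length = 1


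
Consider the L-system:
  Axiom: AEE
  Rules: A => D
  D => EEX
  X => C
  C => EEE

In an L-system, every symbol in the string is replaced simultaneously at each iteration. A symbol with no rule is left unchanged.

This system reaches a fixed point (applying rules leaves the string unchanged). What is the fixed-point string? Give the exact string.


Answer: EEEEEEE

Derivation:
Step 0: AEE
Step 1: DEE
Step 2: EEXEE
Step 3: EECEE
Step 4: EEEEEEE
Step 5: EEEEEEE  (unchanged — fixed point at step 4)


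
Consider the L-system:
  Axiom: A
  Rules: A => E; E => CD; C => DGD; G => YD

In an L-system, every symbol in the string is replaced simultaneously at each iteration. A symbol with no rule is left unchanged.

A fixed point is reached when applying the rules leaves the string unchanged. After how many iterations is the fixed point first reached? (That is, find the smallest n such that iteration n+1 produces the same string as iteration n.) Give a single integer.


Step 0: A
Step 1: E
Step 2: CD
Step 3: DGDD
Step 4: DYDDD
Step 5: DYDDD  (unchanged — fixed point at step 4)

Answer: 4


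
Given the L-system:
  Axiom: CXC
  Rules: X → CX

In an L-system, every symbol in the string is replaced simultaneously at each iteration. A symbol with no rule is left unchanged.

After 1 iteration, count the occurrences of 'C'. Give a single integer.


Step 0: CXC  (2 'C')
Step 1: CCXC  (3 'C')

Answer: 3


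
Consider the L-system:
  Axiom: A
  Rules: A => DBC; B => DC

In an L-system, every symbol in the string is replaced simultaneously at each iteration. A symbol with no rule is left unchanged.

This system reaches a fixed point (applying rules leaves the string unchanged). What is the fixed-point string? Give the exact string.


Answer: DDCC

Derivation:
Step 0: A
Step 1: DBC
Step 2: DDCC
Step 3: DDCC  (unchanged — fixed point at step 2)


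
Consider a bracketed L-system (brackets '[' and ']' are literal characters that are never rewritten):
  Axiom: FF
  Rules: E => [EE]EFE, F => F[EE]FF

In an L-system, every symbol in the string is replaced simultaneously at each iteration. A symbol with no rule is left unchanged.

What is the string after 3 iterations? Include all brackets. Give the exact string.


Step 0: FF
Step 1: F[EE]FFF[EE]FF
Step 2: F[EE]FF[[EE]EFE[EE]EFE]F[EE]FFF[EE]FFF[EE]FF[[EE]EFE[EE]EFE]F[EE]FFF[EE]FF
Step 3: F[EE]FF[[EE]EFE[EE]EFE]F[EE]FFF[EE]FF[[[EE]EFE[EE]EFE][EE]EFEF[EE]FF[EE]EFE[[EE]EFE[EE]EFE][EE]EFEF[EE]FF[EE]EFE]F[EE]FF[[EE]EFE[EE]EFE]F[EE]FFF[EE]FFF[EE]FF[[EE]EFE[EE]EFE]F[EE]FFF[EE]FFF[EE]FF[[EE]EFE[EE]EFE]F[EE]FFF[EE]FF[[[EE]EFE[EE]EFE][EE]EFEF[EE]FF[EE]EFE[[EE]EFE[EE]EFE][EE]EFEF[EE]FF[EE]EFE]F[EE]FF[[EE]EFE[EE]EFE]F[EE]FFF[EE]FFF[EE]FF[[EE]EFE[EE]EFE]F[EE]FFF[EE]FF

Answer: F[EE]FF[[EE]EFE[EE]EFE]F[EE]FFF[EE]FF[[[EE]EFE[EE]EFE][EE]EFEF[EE]FF[EE]EFE[[EE]EFE[EE]EFE][EE]EFEF[EE]FF[EE]EFE]F[EE]FF[[EE]EFE[EE]EFE]F[EE]FFF[EE]FFF[EE]FF[[EE]EFE[EE]EFE]F[EE]FFF[EE]FFF[EE]FF[[EE]EFE[EE]EFE]F[EE]FFF[EE]FF[[[EE]EFE[EE]EFE][EE]EFEF[EE]FF[EE]EFE[[EE]EFE[EE]EFE][EE]EFEF[EE]FF[EE]EFE]F[EE]FF[[EE]EFE[EE]EFE]F[EE]FFF[EE]FFF[EE]FF[[EE]EFE[EE]EFE]F[EE]FFF[EE]FF


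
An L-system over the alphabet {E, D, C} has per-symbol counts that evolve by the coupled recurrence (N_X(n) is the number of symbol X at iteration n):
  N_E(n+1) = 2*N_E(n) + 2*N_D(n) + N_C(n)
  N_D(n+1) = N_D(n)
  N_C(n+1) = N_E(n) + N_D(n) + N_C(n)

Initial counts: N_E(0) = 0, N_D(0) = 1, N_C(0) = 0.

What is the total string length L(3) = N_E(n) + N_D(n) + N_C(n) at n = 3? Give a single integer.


Answer: 33

Derivation:
Step 0: N_E=0, N_D=1, N_C=0, L=1
Step 1: N_E=2, N_D=1, N_C=1, L=4
Step 2: N_E=7, N_D=1, N_C=4, L=12
Step 3: N_E=20, N_D=1, N_C=12, L=33


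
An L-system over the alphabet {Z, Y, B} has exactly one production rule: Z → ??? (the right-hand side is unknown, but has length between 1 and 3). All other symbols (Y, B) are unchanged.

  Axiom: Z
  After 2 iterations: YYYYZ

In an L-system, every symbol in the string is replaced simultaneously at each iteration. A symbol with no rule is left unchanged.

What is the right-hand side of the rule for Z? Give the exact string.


Answer: YYZ

Derivation:
Trying Z → YYZ:
  Step 0: Z
  Step 1: YYZ
  Step 2: YYYYZ
Matches the given result.


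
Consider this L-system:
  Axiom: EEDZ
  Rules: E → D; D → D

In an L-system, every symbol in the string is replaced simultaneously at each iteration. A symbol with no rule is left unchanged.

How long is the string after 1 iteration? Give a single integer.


Answer: 4

Derivation:
Step 0: length = 4
Step 1: length = 4


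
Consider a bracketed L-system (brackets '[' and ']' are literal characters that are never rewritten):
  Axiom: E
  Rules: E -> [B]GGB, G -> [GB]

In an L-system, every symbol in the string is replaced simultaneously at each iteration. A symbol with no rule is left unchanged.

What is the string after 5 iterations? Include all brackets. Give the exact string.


Answer: [B][[[[GB]B]B]B][[[[GB]B]B]B]B

Derivation:
Step 0: E
Step 1: [B]GGB
Step 2: [B][GB][GB]B
Step 3: [B][[GB]B][[GB]B]B
Step 4: [B][[[GB]B]B][[[GB]B]B]B
Step 5: [B][[[[GB]B]B]B][[[[GB]B]B]B]B


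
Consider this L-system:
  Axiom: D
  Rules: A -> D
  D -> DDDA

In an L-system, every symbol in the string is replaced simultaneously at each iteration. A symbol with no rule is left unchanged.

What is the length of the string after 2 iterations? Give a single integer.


Step 0: length = 1
Step 1: length = 4
Step 2: length = 13

Answer: 13


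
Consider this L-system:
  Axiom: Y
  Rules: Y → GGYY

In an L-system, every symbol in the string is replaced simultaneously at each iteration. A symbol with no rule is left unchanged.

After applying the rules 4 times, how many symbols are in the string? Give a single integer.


Step 0: length = 1
Step 1: length = 4
Step 2: length = 10
Step 3: length = 22
Step 4: length = 46

Answer: 46


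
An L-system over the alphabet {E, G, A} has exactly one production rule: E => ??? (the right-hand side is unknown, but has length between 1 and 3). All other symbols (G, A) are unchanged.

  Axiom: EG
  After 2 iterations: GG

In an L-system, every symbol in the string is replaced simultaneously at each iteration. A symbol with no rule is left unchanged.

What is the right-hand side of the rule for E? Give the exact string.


Answer: G

Derivation:
Trying E => G:
  Step 0: EG
  Step 1: GG
  Step 2: GG
Matches the given result.


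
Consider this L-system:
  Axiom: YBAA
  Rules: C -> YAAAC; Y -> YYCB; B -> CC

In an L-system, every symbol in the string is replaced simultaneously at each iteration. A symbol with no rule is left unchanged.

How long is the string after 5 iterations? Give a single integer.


Step 0: length = 4
Step 1: length = 8
Step 2: length = 27
Step 3: length = 78
Step 4: length = 220
Step 5: length = 633

Answer: 633


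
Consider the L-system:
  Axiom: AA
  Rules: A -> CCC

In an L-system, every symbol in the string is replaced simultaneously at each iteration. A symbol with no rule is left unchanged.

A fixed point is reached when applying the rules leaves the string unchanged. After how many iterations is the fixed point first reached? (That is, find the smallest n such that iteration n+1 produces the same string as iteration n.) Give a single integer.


Step 0: AA
Step 1: CCCCCC
Step 2: CCCCCC  (unchanged — fixed point at step 1)

Answer: 1


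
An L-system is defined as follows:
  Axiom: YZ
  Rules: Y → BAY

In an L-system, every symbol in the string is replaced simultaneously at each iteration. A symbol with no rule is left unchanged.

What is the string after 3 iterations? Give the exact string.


Step 0: YZ
Step 1: BAYZ
Step 2: BABAYZ
Step 3: BABABAYZ

Answer: BABABAYZ


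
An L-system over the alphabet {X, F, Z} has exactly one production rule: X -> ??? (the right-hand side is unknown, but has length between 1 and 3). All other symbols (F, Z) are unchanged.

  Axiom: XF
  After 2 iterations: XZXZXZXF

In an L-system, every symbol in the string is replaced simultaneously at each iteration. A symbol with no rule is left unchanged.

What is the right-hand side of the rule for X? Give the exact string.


Trying X -> XZX:
  Step 0: XF
  Step 1: XZXF
  Step 2: XZXZXZXF
Matches the given result.

Answer: XZX
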